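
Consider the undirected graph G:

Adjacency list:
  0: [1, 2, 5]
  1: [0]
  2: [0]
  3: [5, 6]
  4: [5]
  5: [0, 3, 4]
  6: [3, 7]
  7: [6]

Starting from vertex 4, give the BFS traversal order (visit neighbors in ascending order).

BFS from vertex 4 (neighbors processed in ascending order):
Visit order: 4, 5, 0, 3, 1, 2, 6, 7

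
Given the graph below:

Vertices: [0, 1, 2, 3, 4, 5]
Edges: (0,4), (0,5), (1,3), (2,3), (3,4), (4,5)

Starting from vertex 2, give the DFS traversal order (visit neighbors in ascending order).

DFS from vertex 2 (neighbors processed in ascending order):
Visit order: 2, 3, 1, 4, 0, 5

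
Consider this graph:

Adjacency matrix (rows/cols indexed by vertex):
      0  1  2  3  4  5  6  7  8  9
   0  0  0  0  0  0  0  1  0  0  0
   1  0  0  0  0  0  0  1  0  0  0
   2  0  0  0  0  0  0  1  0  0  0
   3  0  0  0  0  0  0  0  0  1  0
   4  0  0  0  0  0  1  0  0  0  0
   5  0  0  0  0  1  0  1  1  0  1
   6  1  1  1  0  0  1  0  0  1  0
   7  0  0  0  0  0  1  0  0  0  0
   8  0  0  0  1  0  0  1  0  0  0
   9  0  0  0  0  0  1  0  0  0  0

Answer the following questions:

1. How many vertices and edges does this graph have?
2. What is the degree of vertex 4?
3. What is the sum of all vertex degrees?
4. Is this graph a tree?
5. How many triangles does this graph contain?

Count: 10 vertices, 9 edges.
Vertex 4 has neighbors [5], degree = 1.
Handshaking lemma: 2 * 9 = 18.
A graph is a tree iff it is connected and has exactly n-1 edges. This graph is connected (all 10 vertices in one component) and has 10-1 = 9 edges. It is a tree.
Number of triangles = 0.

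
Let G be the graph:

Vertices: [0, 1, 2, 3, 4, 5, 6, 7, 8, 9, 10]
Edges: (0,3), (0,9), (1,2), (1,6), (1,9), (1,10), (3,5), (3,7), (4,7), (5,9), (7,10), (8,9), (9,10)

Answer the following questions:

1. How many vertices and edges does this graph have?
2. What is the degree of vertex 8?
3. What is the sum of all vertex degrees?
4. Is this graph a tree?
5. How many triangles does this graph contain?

Count: 11 vertices, 13 edges.
Vertex 8 has neighbors [9], degree = 1.
Handshaking lemma: 2 * 13 = 26.
A tree on 11 vertices has 10 edges. This graph has 13 edges (3 extra). Not a tree.
Number of triangles = 1.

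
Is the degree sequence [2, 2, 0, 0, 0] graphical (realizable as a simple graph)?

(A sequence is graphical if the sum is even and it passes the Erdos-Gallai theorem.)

Sum of degrees = 4. Sum is even but fails Erdos-Gallai. The sequence is NOT graphical.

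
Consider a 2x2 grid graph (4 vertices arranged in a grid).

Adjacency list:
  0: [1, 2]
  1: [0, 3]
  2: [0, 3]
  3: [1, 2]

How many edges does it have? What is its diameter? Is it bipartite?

A 2x2 grid has 2 vertical edges and 2 horizontal edges.
Total edges = 2 + 2 = 4.
Diameter = (2-1) + (2-1) = 2 (corner to opposite corner).
Grid graphs are bipartite (checkerboard coloring).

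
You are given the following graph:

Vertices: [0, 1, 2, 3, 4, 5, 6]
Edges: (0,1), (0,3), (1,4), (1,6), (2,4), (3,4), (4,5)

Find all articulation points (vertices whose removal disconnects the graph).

An articulation point is a vertex whose removal disconnects the graph.
Articulation points: [1, 4]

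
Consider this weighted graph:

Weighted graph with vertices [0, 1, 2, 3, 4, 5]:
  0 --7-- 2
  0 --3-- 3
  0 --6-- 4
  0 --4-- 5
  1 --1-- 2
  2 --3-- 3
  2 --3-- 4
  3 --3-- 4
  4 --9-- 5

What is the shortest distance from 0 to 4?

Using Dijkstra's algorithm from vertex 0:
Shortest path: 0 -> 4
Total weight: 6 = 6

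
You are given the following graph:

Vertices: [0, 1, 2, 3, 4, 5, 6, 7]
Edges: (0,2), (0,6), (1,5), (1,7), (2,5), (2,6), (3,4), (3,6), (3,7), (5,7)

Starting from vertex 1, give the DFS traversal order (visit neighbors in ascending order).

DFS from vertex 1 (neighbors processed in ascending order):
Visit order: 1, 5, 2, 0, 6, 3, 4, 7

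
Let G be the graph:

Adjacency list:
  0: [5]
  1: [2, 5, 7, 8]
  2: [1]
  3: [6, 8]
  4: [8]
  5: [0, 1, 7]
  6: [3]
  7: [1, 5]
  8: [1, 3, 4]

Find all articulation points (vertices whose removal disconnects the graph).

An articulation point is a vertex whose removal disconnects the graph.
Articulation points: [1, 3, 5, 8]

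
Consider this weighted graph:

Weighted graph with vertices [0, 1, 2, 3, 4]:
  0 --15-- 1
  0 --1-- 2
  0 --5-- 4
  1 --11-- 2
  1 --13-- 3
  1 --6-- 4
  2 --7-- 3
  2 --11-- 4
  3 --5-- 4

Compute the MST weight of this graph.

Applying Kruskal's algorithm (sort edges by weight, add if no cycle):
  Add (0,2) w=1
  Add (0,4) w=5
  Add (3,4) w=5
  Add (1,4) w=6
  Skip (2,3) w=7 (creates cycle)
  Skip (1,2) w=11 (creates cycle)
  Skip (2,4) w=11 (creates cycle)
  Skip (1,3) w=13 (creates cycle)
  Skip (0,1) w=15 (creates cycle)
MST weight = 17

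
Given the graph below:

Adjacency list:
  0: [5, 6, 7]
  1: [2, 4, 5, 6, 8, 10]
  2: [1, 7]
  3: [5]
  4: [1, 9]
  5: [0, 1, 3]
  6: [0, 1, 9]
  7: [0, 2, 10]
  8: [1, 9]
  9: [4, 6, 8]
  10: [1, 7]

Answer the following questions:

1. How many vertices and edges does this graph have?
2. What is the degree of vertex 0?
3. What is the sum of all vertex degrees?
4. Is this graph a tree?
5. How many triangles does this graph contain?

Count: 11 vertices, 15 edges.
Vertex 0 has neighbors [5, 6, 7], degree = 3.
Handshaking lemma: 2 * 15 = 30.
A tree on 11 vertices has 10 edges. This graph has 15 edges (5 extra). Not a tree.
Number of triangles = 0.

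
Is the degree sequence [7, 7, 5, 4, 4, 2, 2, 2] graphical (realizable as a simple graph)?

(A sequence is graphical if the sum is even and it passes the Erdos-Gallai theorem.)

Sum of degrees = 33. Sum is odd, so the sequence is NOT graphical.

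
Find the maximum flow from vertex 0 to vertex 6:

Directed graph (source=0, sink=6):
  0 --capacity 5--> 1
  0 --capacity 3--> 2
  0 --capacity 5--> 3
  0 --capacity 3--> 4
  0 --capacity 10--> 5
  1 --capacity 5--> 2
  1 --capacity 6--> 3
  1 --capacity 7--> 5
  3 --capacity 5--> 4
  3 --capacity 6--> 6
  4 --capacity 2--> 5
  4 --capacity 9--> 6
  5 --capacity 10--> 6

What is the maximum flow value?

Computing max flow:
  Flow on (0->1): 5/5
  Flow on (0->3): 5/5
  Flow on (0->4): 3/3
  Flow on (0->5): 10/10
  Flow on (1->3): 5/6
  Flow on (3->4): 4/5
  Flow on (3->6): 6/6
  Flow on (4->6): 7/9
  Flow on (5->6): 10/10
Maximum flow = 23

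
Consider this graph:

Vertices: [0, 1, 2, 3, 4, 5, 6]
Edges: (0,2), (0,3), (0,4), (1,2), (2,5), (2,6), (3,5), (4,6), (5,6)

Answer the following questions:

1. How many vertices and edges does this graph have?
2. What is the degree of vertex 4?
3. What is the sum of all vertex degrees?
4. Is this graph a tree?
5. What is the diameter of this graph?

Count: 7 vertices, 9 edges.
Vertex 4 has neighbors [0, 6], degree = 2.
Handshaking lemma: 2 * 9 = 18.
A tree on 7 vertices has 6 edges. This graph has 9 edges (3 extra). Not a tree.
Diameter (longest shortest path) = 3.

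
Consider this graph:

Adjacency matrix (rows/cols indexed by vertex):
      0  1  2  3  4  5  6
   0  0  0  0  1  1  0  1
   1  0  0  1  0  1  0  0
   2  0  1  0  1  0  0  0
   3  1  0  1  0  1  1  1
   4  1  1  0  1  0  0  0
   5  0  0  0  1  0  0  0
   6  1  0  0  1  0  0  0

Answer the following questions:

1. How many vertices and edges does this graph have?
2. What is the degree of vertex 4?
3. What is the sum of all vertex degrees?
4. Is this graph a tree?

Count: 7 vertices, 9 edges.
Vertex 4 has neighbors [0, 1, 3], degree = 3.
Handshaking lemma: 2 * 9 = 18.
A tree on 7 vertices has 6 edges. This graph has 9 edges (3 extra). Not a tree.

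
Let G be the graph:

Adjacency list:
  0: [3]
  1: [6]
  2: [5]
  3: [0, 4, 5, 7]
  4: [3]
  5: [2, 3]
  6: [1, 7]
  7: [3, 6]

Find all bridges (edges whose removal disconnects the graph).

A bridge is an edge whose removal increases the number of connected components.
Bridges found: (0,3), (1,6), (2,5), (3,4), (3,5), (3,7), (6,7)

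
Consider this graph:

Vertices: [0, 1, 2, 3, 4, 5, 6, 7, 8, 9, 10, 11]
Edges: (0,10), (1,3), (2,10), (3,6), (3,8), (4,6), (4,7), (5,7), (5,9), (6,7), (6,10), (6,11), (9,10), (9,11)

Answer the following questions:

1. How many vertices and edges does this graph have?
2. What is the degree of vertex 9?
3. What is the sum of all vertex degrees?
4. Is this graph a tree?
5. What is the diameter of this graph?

Count: 12 vertices, 14 edges.
Vertex 9 has neighbors [5, 10, 11], degree = 3.
Handshaking lemma: 2 * 14 = 28.
A tree on 12 vertices has 11 edges. This graph has 14 edges (3 extra). Not a tree.
Diameter (longest shortest path) = 4.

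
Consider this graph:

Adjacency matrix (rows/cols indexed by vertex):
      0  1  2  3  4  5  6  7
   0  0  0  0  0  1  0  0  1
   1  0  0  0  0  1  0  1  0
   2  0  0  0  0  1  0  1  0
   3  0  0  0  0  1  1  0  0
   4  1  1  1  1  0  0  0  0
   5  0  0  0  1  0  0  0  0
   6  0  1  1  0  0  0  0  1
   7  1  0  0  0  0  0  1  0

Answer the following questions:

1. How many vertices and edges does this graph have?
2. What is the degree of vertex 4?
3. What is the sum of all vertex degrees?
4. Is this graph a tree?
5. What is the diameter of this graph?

Count: 8 vertices, 9 edges.
Vertex 4 has neighbors [0, 1, 2, 3], degree = 4.
Handshaking lemma: 2 * 9 = 18.
A tree on 8 vertices has 7 edges. This graph has 9 edges (2 extra). Not a tree.
Diameter (longest shortest path) = 4.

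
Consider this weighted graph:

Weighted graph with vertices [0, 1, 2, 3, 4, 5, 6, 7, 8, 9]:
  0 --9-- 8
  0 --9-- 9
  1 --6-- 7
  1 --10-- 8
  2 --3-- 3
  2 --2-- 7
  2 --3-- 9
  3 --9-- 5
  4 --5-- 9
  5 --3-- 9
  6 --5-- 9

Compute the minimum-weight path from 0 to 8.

Using Dijkstra's algorithm from vertex 0:
Shortest path: 0 -> 8
Total weight: 9 = 9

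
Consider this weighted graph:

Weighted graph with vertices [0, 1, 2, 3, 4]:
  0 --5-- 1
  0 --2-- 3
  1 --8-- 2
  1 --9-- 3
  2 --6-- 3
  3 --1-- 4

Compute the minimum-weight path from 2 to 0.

Using Dijkstra's algorithm from vertex 2:
Shortest path: 2 -> 3 -> 0
Total weight: 6 + 2 = 8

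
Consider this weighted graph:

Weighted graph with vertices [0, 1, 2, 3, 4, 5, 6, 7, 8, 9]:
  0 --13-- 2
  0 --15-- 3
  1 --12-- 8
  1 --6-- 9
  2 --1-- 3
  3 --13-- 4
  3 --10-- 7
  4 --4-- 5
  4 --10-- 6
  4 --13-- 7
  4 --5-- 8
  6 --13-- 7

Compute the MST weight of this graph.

Applying Kruskal's algorithm (sort edges by weight, add if no cycle):
  Add (2,3) w=1
  Add (4,5) w=4
  Add (4,8) w=5
  Add (1,9) w=6
  Add (3,7) w=10
  Add (4,6) w=10
  Add (1,8) w=12
  Add (0,2) w=13
  Add (3,4) w=13
  Skip (4,7) w=13 (creates cycle)
  Skip (6,7) w=13 (creates cycle)
  Skip (0,3) w=15 (creates cycle)
MST weight = 74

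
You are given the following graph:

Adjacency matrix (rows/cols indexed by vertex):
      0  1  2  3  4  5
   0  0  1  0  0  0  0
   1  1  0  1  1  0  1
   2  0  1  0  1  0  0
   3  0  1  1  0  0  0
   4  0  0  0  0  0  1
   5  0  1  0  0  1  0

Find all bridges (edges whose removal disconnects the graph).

A bridge is an edge whose removal increases the number of connected components.
Bridges found: (0,1), (1,5), (4,5)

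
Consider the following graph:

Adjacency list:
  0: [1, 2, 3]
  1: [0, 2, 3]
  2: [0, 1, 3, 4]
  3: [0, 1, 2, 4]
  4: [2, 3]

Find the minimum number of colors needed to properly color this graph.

The graph has a maximum clique of size 4 (lower bound on chromatic number).
A valid 4-coloring: {0: 2, 1: 3, 2: 0, 3: 1, 4: 2}.
Chromatic number = 4.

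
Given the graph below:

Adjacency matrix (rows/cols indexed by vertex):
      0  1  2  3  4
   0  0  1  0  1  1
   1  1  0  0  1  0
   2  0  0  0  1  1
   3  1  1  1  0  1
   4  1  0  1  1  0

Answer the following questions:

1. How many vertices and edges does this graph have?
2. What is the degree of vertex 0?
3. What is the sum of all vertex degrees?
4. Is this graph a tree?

Count: 5 vertices, 7 edges.
Vertex 0 has neighbors [1, 3, 4], degree = 3.
Handshaking lemma: 2 * 7 = 14.
A tree on 5 vertices has 4 edges. This graph has 7 edges (3 extra). Not a tree.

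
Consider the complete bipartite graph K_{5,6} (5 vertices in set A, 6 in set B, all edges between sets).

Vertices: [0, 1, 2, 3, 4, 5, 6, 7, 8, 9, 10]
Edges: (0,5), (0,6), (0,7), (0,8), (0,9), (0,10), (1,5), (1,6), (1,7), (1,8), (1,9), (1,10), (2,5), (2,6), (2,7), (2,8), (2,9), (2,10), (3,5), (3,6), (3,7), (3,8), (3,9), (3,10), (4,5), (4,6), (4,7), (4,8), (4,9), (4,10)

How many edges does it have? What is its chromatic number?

K_{5,6} has 5 * 6 = 30 edges.
Bipartite graphs have chromatic number 2 (color each partition differently).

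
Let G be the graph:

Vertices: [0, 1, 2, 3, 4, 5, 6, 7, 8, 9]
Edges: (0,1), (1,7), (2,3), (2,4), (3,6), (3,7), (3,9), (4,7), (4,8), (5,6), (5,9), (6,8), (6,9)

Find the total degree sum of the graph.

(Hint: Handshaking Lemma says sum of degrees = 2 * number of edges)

Count edges: 13 edges.
By Handshaking Lemma: sum of degrees = 2 * 13 = 26.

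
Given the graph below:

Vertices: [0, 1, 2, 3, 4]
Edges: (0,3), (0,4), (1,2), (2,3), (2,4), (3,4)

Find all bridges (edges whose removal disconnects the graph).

A bridge is an edge whose removal increases the number of connected components.
Bridges found: (1,2)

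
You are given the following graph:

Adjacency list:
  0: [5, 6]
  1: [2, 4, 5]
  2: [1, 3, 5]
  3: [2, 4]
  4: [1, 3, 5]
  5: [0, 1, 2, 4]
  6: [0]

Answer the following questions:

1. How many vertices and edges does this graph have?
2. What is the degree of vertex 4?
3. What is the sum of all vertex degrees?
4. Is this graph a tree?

Count: 7 vertices, 9 edges.
Vertex 4 has neighbors [1, 3, 5], degree = 3.
Handshaking lemma: 2 * 9 = 18.
A tree on 7 vertices has 6 edges. This graph has 9 edges (3 extra). Not a tree.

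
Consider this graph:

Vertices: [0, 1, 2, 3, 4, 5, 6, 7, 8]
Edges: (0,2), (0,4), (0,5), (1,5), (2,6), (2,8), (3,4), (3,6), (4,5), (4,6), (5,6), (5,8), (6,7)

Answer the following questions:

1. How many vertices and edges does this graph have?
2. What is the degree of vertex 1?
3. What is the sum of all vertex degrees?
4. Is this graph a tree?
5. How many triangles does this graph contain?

Count: 9 vertices, 13 edges.
Vertex 1 has neighbors [5], degree = 1.
Handshaking lemma: 2 * 13 = 26.
A tree on 9 vertices has 8 edges. This graph has 13 edges (5 extra). Not a tree.
Number of triangles = 3.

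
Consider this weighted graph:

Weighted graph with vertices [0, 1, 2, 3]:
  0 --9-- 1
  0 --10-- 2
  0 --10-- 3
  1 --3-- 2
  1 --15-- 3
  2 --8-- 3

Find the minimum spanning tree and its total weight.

Applying Kruskal's algorithm (sort edges by weight, add if no cycle):
  Add (1,2) w=3
  Add (2,3) w=8
  Add (0,1) w=9
  Skip (0,2) w=10 (creates cycle)
  Skip (0,3) w=10 (creates cycle)
  Skip (1,3) w=15 (creates cycle)
MST weight = 20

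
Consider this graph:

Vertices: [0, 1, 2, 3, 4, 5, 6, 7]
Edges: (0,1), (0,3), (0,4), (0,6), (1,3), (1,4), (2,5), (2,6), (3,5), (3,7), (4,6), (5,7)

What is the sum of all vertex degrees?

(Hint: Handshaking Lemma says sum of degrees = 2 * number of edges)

Count edges: 12 edges.
By Handshaking Lemma: sum of degrees = 2 * 12 = 24.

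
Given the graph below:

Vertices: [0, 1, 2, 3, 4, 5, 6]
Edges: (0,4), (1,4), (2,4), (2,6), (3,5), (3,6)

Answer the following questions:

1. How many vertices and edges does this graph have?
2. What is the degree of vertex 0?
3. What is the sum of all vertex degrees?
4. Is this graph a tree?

Count: 7 vertices, 6 edges.
Vertex 0 has neighbors [4], degree = 1.
Handshaking lemma: 2 * 6 = 12.
A graph is a tree iff it is connected and has exactly n-1 edges. This graph is connected (all 7 vertices in one component) and has 7-1 = 6 edges. It is a tree.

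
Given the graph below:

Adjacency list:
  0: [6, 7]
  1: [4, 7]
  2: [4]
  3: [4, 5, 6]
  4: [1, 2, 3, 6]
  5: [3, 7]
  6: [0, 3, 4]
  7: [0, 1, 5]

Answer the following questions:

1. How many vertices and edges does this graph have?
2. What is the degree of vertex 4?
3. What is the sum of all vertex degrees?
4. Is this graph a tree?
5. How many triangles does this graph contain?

Count: 8 vertices, 10 edges.
Vertex 4 has neighbors [1, 2, 3, 6], degree = 4.
Handshaking lemma: 2 * 10 = 20.
A tree on 8 vertices has 7 edges. This graph has 10 edges (3 extra). Not a tree.
Number of triangles = 1.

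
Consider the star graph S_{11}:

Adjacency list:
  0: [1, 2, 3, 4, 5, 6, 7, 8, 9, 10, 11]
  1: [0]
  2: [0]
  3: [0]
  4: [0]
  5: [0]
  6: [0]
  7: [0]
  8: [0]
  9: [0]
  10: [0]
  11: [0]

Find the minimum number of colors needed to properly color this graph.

S_{11} has one hub adjacent to 11 leaves; leaves are pairwise non-adjacent.
Color the hub 0 and every leaf 1.
Chromatic number = 2.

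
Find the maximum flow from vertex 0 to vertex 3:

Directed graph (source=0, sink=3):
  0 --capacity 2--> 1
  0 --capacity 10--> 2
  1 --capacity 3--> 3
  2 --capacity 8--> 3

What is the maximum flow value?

Computing max flow:
  Flow on (0->1): 2/2
  Flow on (0->2): 8/10
  Flow on (1->3): 2/3
  Flow on (2->3): 8/8
Maximum flow = 10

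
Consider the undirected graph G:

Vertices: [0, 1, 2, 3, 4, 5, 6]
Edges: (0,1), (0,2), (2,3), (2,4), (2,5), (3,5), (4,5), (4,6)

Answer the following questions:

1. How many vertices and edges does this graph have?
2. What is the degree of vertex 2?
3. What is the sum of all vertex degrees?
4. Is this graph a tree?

Count: 7 vertices, 8 edges.
Vertex 2 has neighbors [0, 3, 4, 5], degree = 4.
Handshaking lemma: 2 * 8 = 16.
A tree on 7 vertices has 6 edges. This graph has 8 edges (2 extra). Not a tree.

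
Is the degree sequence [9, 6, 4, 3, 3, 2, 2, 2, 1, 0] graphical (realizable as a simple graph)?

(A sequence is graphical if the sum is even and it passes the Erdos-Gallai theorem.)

Sum of degrees = 32. Sum is even but fails Erdos-Gallai. The sequence is NOT graphical.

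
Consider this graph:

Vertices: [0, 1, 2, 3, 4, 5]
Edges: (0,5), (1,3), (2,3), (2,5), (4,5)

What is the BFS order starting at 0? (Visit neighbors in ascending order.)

BFS from vertex 0 (neighbors processed in ascending order):
Visit order: 0, 5, 2, 4, 3, 1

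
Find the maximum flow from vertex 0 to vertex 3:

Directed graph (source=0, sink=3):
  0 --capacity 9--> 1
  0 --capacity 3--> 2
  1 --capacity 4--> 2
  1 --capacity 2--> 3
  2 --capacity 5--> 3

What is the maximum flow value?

Computing max flow:
  Flow on (0->1): 6/9
  Flow on (0->2): 1/3
  Flow on (1->2): 4/4
  Flow on (1->3): 2/2
  Flow on (2->3): 5/5
Maximum flow = 7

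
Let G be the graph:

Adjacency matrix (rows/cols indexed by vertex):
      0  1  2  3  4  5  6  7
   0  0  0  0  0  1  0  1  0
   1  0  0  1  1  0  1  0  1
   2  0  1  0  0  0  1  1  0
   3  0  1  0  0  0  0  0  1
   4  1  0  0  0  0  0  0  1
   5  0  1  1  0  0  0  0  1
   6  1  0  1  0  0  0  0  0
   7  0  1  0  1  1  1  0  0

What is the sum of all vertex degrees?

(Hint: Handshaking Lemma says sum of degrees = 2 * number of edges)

Count edges: 11 edges.
By Handshaking Lemma: sum of degrees = 2 * 11 = 22.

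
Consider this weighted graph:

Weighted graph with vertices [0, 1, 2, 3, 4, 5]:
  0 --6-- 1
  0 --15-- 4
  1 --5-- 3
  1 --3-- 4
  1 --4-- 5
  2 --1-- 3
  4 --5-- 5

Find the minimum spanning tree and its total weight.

Applying Kruskal's algorithm (sort edges by weight, add if no cycle):
  Add (2,3) w=1
  Add (1,4) w=3
  Add (1,5) w=4
  Add (1,3) w=5
  Skip (4,5) w=5 (creates cycle)
  Add (0,1) w=6
  Skip (0,4) w=15 (creates cycle)
MST weight = 19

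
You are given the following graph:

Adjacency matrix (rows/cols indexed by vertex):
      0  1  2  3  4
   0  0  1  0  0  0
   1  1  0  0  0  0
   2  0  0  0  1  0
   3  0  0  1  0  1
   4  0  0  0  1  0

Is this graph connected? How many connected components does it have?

Checking connectivity: the graph has 2 connected component(s).
Components: [[0, 1], [2, 3, 4]]. The graph is NOT connected.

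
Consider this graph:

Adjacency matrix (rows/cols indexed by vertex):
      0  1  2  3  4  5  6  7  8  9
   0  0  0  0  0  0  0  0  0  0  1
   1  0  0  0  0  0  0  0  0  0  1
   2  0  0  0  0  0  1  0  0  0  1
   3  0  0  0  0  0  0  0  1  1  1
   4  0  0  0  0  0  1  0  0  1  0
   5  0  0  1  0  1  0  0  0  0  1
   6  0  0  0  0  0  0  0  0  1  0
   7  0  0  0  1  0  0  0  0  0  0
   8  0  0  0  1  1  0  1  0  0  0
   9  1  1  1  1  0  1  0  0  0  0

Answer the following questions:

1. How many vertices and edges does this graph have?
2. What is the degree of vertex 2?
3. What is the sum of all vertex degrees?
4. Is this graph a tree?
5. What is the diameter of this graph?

Count: 10 vertices, 11 edges.
Vertex 2 has neighbors [5, 9], degree = 2.
Handshaking lemma: 2 * 11 = 22.
A tree on 10 vertices has 9 edges. This graph has 11 edges (2 extra). Not a tree.
Diameter (longest shortest path) = 4.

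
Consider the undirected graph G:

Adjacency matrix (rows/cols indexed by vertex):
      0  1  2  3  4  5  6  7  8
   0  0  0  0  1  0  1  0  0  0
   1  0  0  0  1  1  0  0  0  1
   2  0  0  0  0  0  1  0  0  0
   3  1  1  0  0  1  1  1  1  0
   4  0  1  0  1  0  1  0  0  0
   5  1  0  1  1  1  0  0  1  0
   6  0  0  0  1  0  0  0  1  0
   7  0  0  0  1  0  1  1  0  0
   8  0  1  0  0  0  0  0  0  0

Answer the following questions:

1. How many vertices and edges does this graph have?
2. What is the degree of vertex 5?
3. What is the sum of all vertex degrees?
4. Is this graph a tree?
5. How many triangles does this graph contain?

Count: 9 vertices, 13 edges.
Vertex 5 has neighbors [0, 2, 3, 4, 7], degree = 5.
Handshaking lemma: 2 * 13 = 26.
A tree on 9 vertices has 8 edges. This graph has 13 edges (5 extra). Not a tree.
Number of triangles = 5.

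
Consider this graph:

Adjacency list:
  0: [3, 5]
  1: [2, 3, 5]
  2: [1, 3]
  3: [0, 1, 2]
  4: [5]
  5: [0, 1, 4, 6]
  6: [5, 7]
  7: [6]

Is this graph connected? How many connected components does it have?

Checking connectivity: the graph has 1 connected component(s).
All vertices are reachable from each other. The graph IS connected.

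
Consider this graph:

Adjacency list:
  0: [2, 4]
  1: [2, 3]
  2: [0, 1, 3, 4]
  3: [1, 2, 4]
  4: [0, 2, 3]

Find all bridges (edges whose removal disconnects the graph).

No bridges found. The graph is 2-edge-connected (no single edge removal disconnects it).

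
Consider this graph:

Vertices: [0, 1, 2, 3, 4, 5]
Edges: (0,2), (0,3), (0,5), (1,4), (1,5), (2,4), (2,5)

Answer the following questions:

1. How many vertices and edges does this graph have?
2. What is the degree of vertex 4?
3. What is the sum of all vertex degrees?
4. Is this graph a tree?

Count: 6 vertices, 7 edges.
Vertex 4 has neighbors [1, 2], degree = 2.
Handshaking lemma: 2 * 7 = 14.
A tree on 6 vertices has 5 edges. This graph has 7 edges (2 extra). Not a tree.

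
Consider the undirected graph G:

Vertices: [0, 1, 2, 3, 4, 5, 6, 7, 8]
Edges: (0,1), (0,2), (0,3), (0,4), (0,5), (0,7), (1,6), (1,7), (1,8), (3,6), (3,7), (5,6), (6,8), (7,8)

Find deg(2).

Vertex 2 has neighbors [0], so deg(2) = 1.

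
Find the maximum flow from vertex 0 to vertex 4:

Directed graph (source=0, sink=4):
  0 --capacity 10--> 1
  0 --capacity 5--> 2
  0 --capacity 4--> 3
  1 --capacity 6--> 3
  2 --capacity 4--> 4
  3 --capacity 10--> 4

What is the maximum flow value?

Computing max flow:
  Flow on (0->1): 6/10
  Flow on (0->2): 4/5
  Flow on (0->3): 4/4
  Flow on (1->3): 6/6
  Flow on (2->4): 4/4
  Flow on (3->4): 10/10
Maximum flow = 14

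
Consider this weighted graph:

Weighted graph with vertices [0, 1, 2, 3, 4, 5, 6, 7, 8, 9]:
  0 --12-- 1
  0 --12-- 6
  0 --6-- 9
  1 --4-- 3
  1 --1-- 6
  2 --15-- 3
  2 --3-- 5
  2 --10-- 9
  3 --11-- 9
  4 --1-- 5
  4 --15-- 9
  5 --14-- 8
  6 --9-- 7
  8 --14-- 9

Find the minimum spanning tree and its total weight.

Applying Kruskal's algorithm (sort edges by weight, add if no cycle):
  Add (1,6) w=1
  Add (4,5) w=1
  Add (2,5) w=3
  Add (1,3) w=4
  Add (0,9) w=6
  Add (6,7) w=9
  Add (2,9) w=10
  Add (3,9) w=11
  Skip (0,6) w=12 (creates cycle)
  Skip (0,1) w=12 (creates cycle)
  Add (5,8) w=14
  Skip (8,9) w=14 (creates cycle)
  Skip (2,3) w=15 (creates cycle)
  Skip (4,9) w=15 (creates cycle)
MST weight = 59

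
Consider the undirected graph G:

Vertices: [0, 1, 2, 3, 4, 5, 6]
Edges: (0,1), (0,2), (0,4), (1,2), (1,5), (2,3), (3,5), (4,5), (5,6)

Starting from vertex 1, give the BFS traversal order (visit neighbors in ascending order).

BFS from vertex 1 (neighbors processed in ascending order):
Visit order: 1, 0, 2, 5, 4, 3, 6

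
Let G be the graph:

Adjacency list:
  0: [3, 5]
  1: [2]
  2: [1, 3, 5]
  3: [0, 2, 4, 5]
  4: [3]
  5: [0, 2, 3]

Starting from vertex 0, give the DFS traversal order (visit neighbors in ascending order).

DFS from vertex 0 (neighbors processed in ascending order):
Visit order: 0, 3, 2, 1, 5, 4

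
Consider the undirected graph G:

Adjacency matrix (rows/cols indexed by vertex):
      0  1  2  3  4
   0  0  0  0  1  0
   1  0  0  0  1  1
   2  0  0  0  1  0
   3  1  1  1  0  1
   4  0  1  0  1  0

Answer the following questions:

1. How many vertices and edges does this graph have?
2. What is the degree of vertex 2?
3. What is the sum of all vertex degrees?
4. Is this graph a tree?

Count: 5 vertices, 5 edges.
Vertex 2 has neighbors [3], degree = 1.
Handshaking lemma: 2 * 5 = 10.
A tree on 5 vertices has 4 edges. This graph has 5 edges (1 extra). Not a tree.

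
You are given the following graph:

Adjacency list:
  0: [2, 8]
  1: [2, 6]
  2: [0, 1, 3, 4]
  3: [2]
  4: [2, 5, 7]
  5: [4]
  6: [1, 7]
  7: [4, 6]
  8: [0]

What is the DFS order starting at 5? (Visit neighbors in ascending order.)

DFS from vertex 5 (neighbors processed in ascending order):
Visit order: 5, 4, 2, 0, 8, 1, 6, 7, 3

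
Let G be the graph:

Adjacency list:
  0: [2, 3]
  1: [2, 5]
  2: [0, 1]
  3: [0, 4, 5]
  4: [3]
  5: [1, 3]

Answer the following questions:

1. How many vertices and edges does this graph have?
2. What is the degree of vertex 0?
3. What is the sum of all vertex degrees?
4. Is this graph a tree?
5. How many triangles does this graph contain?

Count: 6 vertices, 6 edges.
Vertex 0 has neighbors [2, 3], degree = 2.
Handshaking lemma: 2 * 6 = 12.
A tree on 6 vertices has 5 edges. This graph has 6 edges (1 extra). Not a tree.
Number of triangles = 0.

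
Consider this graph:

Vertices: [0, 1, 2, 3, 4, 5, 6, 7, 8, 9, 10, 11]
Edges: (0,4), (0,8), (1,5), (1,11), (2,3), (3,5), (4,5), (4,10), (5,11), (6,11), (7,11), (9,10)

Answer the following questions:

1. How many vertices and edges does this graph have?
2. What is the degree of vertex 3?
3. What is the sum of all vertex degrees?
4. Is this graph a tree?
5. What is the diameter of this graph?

Count: 12 vertices, 12 edges.
Vertex 3 has neighbors [2, 5], degree = 2.
Handshaking lemma: 2 * 12 = 24.
A tree on 12 vertices has 11 edges. This graph has 12 edges (1 extra). Not a tree.
Diameter (longest shortest path) = 5.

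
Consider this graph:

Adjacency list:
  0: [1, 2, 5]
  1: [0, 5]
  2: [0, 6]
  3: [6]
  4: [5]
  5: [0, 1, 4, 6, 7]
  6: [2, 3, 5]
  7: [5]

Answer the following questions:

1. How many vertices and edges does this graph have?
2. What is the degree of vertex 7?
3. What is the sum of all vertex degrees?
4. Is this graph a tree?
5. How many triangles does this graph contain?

Count: 8 vertices, 9 edges.
Vertex 7 has neighbors [5], degree = 1.
Handshaking lemma: 2 * 9 = 18.
A tree on 8 vertices has 7 edges. This graph has 9 edges (2 extra). Not a tree.
Number of triangles = 1.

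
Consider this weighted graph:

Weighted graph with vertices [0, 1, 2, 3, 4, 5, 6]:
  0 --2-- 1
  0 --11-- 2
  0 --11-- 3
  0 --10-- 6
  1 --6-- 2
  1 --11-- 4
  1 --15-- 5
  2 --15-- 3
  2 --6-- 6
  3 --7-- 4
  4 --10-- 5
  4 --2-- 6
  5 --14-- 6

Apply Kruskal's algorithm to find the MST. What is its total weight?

Applying Kruskal's algorithm (sort edges by weight, add if no cycle):
  Add (0,1) w=2
  Add (4,6) w=2
  Add (1,2) w=6
  Add (2,6) w=6
  Add (3,4) w=7
  Skip (0,6) w=10 (creates cycle)
  Add (4,5) w=10
  Skip (0,2) w=11 (creates cycle)
  Skip (0,3) w=11 (creates cycle)
  Skip (1,4) w=11 (creates cycle)
  Skip (5,6) w=14 (creates cycle)
  Skip (1,5) w=15 (creates cycle)
  Skip (2,3) w=15 (creates cycle)
MST weight = 33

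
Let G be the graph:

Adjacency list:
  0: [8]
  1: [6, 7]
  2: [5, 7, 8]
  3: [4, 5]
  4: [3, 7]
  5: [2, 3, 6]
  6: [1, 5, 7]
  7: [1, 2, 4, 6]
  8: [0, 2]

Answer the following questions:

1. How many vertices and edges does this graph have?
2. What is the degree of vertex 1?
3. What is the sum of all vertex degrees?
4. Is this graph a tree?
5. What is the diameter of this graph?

Count: 9 vertices, 11 edges.
Vertex 1 has neighbors [6, 7], degree = 2.
Handshaking lemma: 2 * 11 = 22.
A tree on 9 vertices has 8 edges. This graph has 11 edges (3 extra). Not a tree.
Diameter (longest shortest path) = 4.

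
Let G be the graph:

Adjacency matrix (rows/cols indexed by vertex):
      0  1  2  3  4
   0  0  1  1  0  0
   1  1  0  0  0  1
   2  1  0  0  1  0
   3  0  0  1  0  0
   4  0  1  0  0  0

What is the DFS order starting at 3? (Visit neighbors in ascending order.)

DFS from vertex 3 (neighbors processed in ascending order):
Visit order: 3, 2, 0, 1, 4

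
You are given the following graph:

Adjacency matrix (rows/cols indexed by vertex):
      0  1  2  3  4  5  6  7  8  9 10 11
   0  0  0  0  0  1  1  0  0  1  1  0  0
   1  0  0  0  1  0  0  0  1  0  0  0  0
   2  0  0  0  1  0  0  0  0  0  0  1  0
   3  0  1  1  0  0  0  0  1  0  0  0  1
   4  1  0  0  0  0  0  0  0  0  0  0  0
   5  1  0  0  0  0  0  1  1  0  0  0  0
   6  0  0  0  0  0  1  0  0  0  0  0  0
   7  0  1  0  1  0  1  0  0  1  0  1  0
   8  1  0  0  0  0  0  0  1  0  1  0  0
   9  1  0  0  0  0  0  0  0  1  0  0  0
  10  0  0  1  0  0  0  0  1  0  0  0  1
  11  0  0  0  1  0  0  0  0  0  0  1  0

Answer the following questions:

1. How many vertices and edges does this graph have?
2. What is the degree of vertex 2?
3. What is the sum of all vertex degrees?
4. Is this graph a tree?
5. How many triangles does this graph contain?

Count: 12 vertices, 16 edges.
Vertex 2 has neighbors [3, 10], degree = 2.
Handshaking lemma: 2 * 16 = 32.
A tree on 12 vertices has 11 edges. This graph has 16 edges (5 extra). Not a tree.
Number of triangles = 2.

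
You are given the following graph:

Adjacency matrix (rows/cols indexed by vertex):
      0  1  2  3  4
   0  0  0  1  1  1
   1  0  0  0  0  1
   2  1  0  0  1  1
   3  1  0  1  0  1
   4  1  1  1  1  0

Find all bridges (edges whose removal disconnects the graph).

A bridge is an edge whose removal increases the number of connected components.
Bridges found: (1,4)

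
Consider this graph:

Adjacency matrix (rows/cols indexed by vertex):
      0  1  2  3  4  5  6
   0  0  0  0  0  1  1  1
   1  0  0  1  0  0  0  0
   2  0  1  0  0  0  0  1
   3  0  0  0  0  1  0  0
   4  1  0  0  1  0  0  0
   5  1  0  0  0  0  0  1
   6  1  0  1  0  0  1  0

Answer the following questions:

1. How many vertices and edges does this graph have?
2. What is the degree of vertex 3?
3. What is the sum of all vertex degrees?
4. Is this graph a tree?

Count: 7 vertices, 7 edges.
Vertex 3 has neighbors [4], degree = 1.
Handshaking lemma: 2 * 7 = 14.
A tree on 7 vertices has 6 edges. This graph has 7 edges (1 extra). Not a tree.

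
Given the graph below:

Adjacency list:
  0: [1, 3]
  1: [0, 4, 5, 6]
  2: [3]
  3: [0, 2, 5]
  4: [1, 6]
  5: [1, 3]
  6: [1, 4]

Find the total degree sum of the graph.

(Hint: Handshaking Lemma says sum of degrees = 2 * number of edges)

Count edges: 8 edges.
By Handshaking Lemma: sum of degrees = 2 * 8 = 16.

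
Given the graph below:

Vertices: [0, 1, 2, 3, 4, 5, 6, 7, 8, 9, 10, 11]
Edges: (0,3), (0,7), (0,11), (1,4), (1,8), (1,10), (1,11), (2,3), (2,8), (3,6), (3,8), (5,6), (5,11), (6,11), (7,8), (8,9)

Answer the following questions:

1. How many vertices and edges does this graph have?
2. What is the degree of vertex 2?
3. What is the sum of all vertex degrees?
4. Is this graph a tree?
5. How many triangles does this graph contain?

Count: 12 vertices, 16 edges.
Vertex 2 has neighbors [3, 8], degree = 2.
Handshaking lemma: 2 * 16 = 32.
A tree on 12 vertices has 11 edges. This graph has 16 edges (5 extra). Not a tree.
Number of triangles = 2.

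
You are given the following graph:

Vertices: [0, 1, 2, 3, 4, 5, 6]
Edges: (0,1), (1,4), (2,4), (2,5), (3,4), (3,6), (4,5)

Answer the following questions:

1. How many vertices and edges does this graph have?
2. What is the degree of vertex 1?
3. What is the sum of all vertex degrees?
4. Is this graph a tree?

Count: 7 vertices, 7 edges.
Vertex 1 has neighbors [0, 4], degree = 2.
Handshaking lemma: 2 * 7 = 14.
A tree on 7 vertices has 6 edges. This graph has 7 edges (1 extra). Not a tree.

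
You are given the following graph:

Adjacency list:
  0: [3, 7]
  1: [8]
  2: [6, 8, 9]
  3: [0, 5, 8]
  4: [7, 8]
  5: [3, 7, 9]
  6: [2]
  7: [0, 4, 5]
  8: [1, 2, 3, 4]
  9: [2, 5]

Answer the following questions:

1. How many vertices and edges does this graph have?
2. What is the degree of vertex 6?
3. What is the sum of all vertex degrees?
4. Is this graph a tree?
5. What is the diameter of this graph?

Count: 10 vertices, 12 edges.
Vertex 6 has neighbors [2], degree = 1.
Handshaking lemma: 2 * 12 = 24.
A tree on 10 vertices has 9 edges. This graph has 12 edges (3 extra). Not a tree.
Diameter (longest shortest path) = 4.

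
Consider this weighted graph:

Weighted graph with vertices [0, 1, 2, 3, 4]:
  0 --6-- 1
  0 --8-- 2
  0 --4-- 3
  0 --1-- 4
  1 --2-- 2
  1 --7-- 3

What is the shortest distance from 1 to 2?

Using Dijkstra's algorithm from vertex 1:
Shortest path: 1 -> 2
Total weight: 2 = 2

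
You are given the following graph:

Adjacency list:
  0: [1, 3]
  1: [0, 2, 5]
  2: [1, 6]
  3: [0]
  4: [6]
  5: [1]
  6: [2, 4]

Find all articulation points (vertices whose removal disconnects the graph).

An articulation point is a vertex whose removal disconnects the graph.
Articulation points: [0, 1, 2, 6]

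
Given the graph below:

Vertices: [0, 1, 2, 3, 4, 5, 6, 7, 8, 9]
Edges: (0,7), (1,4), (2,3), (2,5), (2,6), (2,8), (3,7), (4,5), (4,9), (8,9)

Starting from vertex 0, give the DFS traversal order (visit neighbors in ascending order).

DFS from vertex 0 (neighbors processed in ascending order):
Visit order: 0, 7, 3, 2, 5, 4, 1, 9, 8, 6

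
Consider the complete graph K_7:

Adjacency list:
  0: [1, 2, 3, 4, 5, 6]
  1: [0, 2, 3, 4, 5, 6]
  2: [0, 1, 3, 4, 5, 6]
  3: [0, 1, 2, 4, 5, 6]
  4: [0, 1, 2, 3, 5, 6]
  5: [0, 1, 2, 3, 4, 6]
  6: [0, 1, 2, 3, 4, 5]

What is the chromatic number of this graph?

In K_7, every vertex is adjacent to every other vertex.
Each vertex needs a unique color.
Chromatic number = 7.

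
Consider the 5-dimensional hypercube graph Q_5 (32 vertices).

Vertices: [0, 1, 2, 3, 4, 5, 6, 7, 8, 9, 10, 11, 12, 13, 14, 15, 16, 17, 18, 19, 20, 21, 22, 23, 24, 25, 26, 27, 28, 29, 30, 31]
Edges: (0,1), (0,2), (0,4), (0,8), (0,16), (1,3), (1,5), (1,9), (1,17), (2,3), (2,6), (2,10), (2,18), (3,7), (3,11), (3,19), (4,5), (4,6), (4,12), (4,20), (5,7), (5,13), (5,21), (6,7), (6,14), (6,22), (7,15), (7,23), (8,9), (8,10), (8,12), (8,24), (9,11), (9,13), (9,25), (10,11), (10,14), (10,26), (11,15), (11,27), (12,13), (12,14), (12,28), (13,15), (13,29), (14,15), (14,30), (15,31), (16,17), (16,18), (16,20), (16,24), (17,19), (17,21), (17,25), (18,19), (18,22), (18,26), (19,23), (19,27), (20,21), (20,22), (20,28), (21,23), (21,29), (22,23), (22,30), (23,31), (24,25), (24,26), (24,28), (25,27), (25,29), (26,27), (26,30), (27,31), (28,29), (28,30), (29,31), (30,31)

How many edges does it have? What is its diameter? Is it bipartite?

The 5-dimensional hypercube Q_5 has 32 vertices and each vertex has degree 5.
Total edges = 32 * 5 / 2 = 80.
Diameter = 5 (max Hamming distance between binary labels).
Hypercubes are bipartite (partition by parity of binary representation).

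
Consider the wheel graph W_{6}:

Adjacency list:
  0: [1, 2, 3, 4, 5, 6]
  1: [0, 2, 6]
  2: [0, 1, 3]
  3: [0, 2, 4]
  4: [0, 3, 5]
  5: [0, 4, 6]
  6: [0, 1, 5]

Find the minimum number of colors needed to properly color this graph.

W_{6} = C_{6} plus a hub adjacent to every cycle vertex.
The outer cycle needs 2 colors (even cycle); the hub is adjacent to all of them so needs a fresh color.
Chromatic number = 2 + 1 = 3.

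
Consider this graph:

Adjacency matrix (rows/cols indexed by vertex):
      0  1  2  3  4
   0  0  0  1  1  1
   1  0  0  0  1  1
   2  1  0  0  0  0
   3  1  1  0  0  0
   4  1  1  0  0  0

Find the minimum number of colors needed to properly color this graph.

The graph has a maximum clique of size 2 (lower bound on chromatic number).
A valid 2-coloring: {0: 0, 1: 0, 2: 1, 3: 1, 4: 1}.
Chromatic number = 2.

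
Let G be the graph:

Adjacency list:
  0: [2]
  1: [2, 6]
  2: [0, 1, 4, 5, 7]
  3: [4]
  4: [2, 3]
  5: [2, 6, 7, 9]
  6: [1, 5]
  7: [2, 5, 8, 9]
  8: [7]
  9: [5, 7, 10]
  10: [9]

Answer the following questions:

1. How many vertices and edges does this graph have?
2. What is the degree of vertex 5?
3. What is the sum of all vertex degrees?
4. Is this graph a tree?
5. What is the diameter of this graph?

Count: 11 vertices, 13 edges.
Vertex 5 has neighbors [2, 6, 7, 9], degree = 4.
Handshaking lemma: 2 * 13 = 26.
A tree on 11 vertices has 10 edges. This graph has 13 edges (3 extra). Not a tree.
Diameter (longest shortest path) = 5.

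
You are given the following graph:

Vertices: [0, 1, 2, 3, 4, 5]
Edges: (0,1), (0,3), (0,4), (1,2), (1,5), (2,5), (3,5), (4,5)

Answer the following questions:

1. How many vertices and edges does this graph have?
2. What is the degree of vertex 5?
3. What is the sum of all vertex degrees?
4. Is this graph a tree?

Count: 6 vertices, 8 edges.
Vertex 5 has neighbors [1, 2, 3, 4], degree = 4.
Handshaking lemma: 2 * 8 = 16.
A tree on 6 vertices has 5 edges. This graph has 8 edges (3 extra). Not a tree.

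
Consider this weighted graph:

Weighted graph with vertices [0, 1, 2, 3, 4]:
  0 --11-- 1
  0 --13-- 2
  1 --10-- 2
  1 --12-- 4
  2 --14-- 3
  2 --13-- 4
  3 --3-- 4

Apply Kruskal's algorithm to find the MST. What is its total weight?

Applying Kruskal's algorithm (sort edges by weight, add if no cycle):
  Add (3,4) w=3
  Add (1,2) w=10
  Add (0,1) w=11
  Add (1,4) w=12
  Skip (0,2) w=13 (creates cycle)
  Skip (2,4) w=13 (creates cycle)
  Skip (2,3) w=14 (creates cycle)
MST weight = 36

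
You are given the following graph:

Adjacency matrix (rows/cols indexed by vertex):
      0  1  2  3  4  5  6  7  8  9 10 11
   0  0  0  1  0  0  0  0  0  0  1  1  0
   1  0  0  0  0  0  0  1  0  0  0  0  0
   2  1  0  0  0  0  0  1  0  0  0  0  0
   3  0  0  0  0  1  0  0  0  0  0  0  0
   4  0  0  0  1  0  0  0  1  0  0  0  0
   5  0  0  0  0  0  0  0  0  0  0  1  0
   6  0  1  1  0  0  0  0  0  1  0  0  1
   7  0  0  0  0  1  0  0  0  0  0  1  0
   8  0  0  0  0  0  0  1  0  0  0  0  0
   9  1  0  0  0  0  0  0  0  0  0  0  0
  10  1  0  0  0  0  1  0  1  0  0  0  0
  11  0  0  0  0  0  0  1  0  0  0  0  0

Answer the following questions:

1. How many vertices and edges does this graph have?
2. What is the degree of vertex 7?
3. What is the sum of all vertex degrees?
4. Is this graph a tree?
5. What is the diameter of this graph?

Count: 12 vertices, 11 edges.
Vertex 7 has neighbors [4, 10], degree = 2.
Handshaking lemma: 2 * 11 = 22.
A graph is a tree iff it is connected and has exactly n-1 edges. This graph is connected (all 12 vertices in one component) and has 12-1 = 11 edges. It is a tree.
Diameter (longest shortest path) = 7.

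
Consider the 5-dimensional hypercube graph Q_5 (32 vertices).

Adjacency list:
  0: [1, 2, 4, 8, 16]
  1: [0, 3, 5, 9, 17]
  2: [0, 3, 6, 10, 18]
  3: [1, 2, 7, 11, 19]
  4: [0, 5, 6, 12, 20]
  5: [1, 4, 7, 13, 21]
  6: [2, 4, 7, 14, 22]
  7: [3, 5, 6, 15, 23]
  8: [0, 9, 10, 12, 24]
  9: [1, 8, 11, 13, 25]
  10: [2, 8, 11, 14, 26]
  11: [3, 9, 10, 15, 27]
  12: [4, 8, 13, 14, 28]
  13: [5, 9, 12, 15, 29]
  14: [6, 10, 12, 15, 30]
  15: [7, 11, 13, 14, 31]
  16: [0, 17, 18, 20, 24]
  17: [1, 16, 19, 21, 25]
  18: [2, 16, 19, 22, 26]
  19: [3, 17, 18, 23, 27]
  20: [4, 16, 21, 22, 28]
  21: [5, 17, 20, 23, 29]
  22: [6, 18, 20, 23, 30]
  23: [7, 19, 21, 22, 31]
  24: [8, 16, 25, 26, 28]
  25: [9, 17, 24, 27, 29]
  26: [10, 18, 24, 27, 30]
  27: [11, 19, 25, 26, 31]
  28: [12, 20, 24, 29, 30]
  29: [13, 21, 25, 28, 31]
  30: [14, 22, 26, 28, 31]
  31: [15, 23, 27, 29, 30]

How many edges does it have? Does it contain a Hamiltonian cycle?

Q_5 has 32 * 5 / 2 = 80 edges.
Q_5 (d >= 2) always has a Hamiltonian cycle: a 5-bit cyclic Gray code visits every vertex exactly once and returns to the start.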